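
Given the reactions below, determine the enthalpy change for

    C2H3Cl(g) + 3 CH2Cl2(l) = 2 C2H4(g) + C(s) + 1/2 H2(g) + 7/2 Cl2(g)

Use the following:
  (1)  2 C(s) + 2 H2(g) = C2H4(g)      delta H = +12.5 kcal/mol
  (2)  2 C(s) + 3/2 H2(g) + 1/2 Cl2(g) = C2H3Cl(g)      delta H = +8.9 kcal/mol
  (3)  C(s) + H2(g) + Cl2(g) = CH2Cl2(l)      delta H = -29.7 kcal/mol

delta H = 105.2 kcal/mol

(1) × 2: (2)·(+12.5) = +25.0 kcal/mol
(2) reversed: -8.9 kcal/mol
(3) reversed and × 3: (-3)·(-29.7) = +89.1 kcal/mol
Combining the equations, delta H = (+25.0) + (-8.9) + (+89.1) = 105.2 kcal/mol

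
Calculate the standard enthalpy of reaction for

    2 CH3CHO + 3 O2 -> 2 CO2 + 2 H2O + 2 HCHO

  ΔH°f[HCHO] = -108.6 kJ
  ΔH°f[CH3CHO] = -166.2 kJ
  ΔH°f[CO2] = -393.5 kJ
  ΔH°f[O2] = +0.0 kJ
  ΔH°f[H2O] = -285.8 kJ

ΔHrxn = -1243.4 kJ

Products: 2·(-393.5) + 2·(-285.8) + 2·(-108.6) = -1575.8
Reactants: 2·(-166.2) + 3·(+0.0) = -332.4
ΔHrxn = (-1575.8) − (-332.4) = -1243.4 kJ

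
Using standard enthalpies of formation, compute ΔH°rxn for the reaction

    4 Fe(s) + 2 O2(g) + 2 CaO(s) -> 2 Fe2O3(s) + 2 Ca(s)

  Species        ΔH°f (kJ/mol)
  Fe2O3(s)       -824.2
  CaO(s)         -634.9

Products: 2·(-824.2) + 2·(+0.0) = -1648.4
Reactants: 4·(+0.0) + 2·(+0.0) + 2·(-634.9) = -1269.8
ΔH°rxn = (-1648.4) − (-1269.8) = -378.6 kJ/mol

ΔH°rxn = -378.6 kJ/mol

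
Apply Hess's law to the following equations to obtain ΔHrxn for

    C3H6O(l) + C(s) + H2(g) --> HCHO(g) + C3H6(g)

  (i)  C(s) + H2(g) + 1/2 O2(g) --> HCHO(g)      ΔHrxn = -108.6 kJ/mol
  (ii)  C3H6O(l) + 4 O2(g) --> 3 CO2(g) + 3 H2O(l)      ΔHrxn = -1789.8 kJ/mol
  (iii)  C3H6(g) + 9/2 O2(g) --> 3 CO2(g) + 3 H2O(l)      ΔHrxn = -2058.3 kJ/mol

(i) as written (HCHO(g) already on the product side): -108.6 kJ/mol
(ii) as written (C3H6O(l) already on the reactant side): -1789.8 kJ/mol
(iii) reversed (C3H6(g) must end up as a product): +2058.3 kJ/mol
ΔHrxn = (1)·(-108.6) + (1)·(-1789.8) + (-1)·(-2058.3) = 159.9 kJ/mol

ΔHrxn = 159.9 kJ/mol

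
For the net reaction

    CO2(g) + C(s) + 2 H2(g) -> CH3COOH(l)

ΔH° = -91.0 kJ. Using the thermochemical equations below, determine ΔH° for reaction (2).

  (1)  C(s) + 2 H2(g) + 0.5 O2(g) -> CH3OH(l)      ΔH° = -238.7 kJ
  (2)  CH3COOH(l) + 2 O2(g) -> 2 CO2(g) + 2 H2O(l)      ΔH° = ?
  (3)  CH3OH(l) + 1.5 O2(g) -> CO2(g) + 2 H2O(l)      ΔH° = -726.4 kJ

ΔH° = -874.1 kJ

(1) as written: -238.7 kJ
(2) reversed: contributes −x
(3) as written: -726.4 kJ
-91.0 = (-238.7) + (-726.4) − x
x = (-91.0 − (-965.1)) / (-1) = -874.1 kJ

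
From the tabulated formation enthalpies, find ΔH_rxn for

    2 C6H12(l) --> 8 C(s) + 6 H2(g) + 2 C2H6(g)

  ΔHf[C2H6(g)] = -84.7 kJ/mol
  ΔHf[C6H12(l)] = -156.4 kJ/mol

ΔH_rxn = 143.4 kJ/mol

Products: 8·(+0.0) + 6·(+0.0) + 2·(-84.7) = -169.4
Reactants: 2·(-156.4) = -312.8
ΔH_rxn = (-169.4) − (-312.8) = 143.4 kJ/mol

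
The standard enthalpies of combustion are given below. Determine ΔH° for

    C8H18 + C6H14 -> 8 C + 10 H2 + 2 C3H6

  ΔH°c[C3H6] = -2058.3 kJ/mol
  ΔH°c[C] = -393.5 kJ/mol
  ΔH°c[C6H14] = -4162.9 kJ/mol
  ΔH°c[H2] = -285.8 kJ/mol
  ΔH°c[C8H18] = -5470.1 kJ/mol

ΔH° = 489.6 kJ/mol

With combustion enthalpies, reactants minus products:
= [1·(-5470.1) + 1·(-4162.9)] − [8·(-393.5) + 10·(-285.8) + 2·(-2058.3)]
= 489.6 kJ/mol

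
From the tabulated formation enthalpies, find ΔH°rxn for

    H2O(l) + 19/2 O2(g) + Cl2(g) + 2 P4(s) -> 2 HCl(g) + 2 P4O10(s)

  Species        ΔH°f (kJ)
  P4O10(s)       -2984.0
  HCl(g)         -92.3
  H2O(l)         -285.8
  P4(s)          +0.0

ΔH°rxn = -5866.8 kJ

Products: 2·(-92.3) + 2·(-2984.0) = -6152.6
Reactants: 1·(-285.8) + 19/2·(+0.0) + 1·(+0.0) + 2·(+0.0) = -285.8
ΔH°rxn = (-6152.6) − (-285.8) = -5866.8 kJ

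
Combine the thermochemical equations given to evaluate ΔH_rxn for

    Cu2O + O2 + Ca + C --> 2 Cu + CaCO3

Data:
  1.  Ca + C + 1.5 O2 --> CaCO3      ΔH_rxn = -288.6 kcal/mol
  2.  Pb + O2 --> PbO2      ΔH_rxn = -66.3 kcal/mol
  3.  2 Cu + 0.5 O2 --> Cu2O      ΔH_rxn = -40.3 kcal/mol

eq. 1 as written: -288.6 kcal/mol
eq. 2: not needed.
eq. 3 reversed: +40.3 kcal/mol
ΔH_rxn = (1)·(-288.6) + (-1)·(-40.3) = -248.3 kcal/mol

ΔH_rxn = -248.3 kcal/mol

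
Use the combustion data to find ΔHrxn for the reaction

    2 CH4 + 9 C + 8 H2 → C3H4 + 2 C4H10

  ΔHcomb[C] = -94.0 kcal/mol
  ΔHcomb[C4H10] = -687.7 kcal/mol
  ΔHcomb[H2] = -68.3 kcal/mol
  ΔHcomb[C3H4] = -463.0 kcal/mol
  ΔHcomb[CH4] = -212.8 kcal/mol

ΔHrxn = 20.4 kcal/mol

With combustion enthalpies, reactants minus products:
= [2·(-212.8) + 9·(-94.0) + 8·(-68.3)] − [1·(-463.0) + 2·(-687.7)]
= 20.4 kcal/mol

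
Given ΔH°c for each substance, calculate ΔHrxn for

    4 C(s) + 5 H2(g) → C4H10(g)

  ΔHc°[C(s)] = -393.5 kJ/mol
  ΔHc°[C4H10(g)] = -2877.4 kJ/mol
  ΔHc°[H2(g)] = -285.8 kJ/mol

ΔHrxn = -125.6 kJ/mol

With combustion enthalpies, reactants minus products:
= [4·(-393.5) + 5·(-285.8)] − [1·(-2877.4)]
= -125.6 kJ/mol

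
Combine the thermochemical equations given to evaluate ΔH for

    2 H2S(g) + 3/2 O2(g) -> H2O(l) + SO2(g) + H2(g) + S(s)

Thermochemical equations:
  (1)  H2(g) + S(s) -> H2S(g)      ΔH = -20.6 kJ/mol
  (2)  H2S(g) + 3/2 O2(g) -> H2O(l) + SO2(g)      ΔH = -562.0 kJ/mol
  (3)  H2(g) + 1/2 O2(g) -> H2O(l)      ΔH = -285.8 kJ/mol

ΔH = -541.4 kJ/mol

(1) reversed: +20.6 kJ/mol
(2) as written: -562.0 kJ/mol
(3): not needed.
ΔH = (+20.6) + (-562.0) = -541.4 kJ/mol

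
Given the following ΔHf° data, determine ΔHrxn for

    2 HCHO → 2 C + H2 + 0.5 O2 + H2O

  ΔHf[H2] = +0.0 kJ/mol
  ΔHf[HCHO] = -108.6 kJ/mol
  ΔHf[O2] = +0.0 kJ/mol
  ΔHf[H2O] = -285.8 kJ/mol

Products: 2·(+0.0) + 1·(+0.0) + 1/2·(+0.0) + 1·(-285.8) = -285.8
Reactants: 2·(-108.6) = -217.2
ΔHrxn = (-285.8) − (-217.2) = -68.6 kJ/mol

ΔHrxn = -68.6 kJ/mol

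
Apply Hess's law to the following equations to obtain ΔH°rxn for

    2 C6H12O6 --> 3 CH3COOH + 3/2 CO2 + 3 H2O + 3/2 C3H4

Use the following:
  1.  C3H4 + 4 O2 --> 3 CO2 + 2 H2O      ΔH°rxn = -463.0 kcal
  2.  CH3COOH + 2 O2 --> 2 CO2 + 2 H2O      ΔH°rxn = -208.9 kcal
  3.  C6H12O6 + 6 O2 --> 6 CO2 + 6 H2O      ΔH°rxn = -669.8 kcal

eq. 1 reversed and × 3/2 (C3H4 must end up as a product; ×3/2 to match 3/2 C3H4 in the target): (-3/2)·(-463.0) = +694.5 kcal
eq. 2 reversed and × 3 (CH3COOH must end up as a product; scale by 3 for the 3 CH3COOH): (-3)·(-208.9) = +626.7 kcal
eq. 3 × 2 (×2 to match 2 C6H12O6 in the target): (2)·(-669.8) = -1339.6 kcal
By Hess's law, ΔH°rxn = (-3/2)·(-463.0) + (-3)·(-208.9) + (2)·(-669.8) = -18.4 kcal

ΔH°rxn = -18.4 kcal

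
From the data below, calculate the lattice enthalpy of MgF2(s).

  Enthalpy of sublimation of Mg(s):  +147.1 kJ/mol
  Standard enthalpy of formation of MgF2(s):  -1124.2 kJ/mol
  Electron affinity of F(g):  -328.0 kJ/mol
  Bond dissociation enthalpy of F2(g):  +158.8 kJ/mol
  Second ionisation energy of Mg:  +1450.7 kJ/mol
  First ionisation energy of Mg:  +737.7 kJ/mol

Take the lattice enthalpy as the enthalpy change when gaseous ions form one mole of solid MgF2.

ΔHf° = 1·ΔHsub + 1·(ΣIE) + 1·D(F2) + 2·EA + U
-1124.2 = 1·(+147.1) + 1·(+2188.4) + 1·(+158.8) + 2·(-328.0) + U
U = -1124.2 − (+1838.3) = -2962.5 kJ/mol

U = -2962.5 kJ/mol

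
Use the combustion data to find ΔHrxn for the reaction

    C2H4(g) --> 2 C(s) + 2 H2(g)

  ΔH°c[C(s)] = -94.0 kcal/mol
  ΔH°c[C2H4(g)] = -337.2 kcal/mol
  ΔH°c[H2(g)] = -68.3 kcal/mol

ΔHrxn = -12.6 kcal/mol

With combustion enthalpies, reactants minus products:
= [1·(-337.2)] − [2·(-94.0) + 2·(-68.3)]
= -12.6 kcal/mol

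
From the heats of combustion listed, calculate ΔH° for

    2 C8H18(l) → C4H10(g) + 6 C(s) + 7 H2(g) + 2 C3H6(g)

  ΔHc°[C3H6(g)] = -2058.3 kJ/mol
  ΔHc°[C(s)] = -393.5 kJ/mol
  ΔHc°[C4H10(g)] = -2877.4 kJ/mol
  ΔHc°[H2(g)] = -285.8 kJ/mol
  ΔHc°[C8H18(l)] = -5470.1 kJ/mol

ΔH° = 415.4 kJ/mol

With combustion enthalpies, reactants minus products:
= [2·(-5470.1)] − [1·(-2877.4) + 6·(-393.5) + 7·(-285.8) + 2·(-2058.3)]
= 415.4 kJ/mol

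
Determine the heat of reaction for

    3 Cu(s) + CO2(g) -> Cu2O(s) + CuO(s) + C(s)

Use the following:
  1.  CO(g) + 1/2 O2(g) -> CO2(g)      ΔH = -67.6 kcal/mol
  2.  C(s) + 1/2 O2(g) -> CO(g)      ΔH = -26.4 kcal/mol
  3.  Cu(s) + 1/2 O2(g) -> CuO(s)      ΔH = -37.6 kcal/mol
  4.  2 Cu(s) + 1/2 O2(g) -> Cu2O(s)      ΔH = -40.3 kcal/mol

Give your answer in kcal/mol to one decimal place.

eq. 1 reversed: +67.6 kcal/mol
eq. 2 reversed: +26.4 kcal/mol
eq. 3 as written: -37.6 kcal/mol
eq. 4 as written: -40.3 kcal/mol
ΔH = (-1)·(-67.6) + (-1)·(-26.4) + (1)·(-37.6) + (1)·(-40.3) = 16.1 kcal/mol

ΔH = 16.1 kcal/mol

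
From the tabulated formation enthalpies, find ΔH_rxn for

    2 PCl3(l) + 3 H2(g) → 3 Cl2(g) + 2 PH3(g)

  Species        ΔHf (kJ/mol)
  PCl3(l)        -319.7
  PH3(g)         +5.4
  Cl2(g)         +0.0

ΔH_rxn = 650.2 kJ/mol

Products: 3·(+0.0) + 2·(+5.4) = +10.8
Reactants: 2·(-319.7) + 3·(+0.0) = -639.4
ΔH_rxn = (+10.8) − (-639.4) = 650.2 kJ/mol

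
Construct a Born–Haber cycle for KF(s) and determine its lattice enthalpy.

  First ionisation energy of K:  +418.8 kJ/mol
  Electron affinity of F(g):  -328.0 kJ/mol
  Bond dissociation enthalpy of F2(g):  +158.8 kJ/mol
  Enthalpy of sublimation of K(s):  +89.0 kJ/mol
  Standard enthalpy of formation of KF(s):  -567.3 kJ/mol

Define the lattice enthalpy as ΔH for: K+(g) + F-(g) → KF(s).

U = -826.5 kJ/mol

ΔHf° = 1·ΔHsub + 1·(ΣIE) + 1/2·D(F2) + 1·EA + U
-567.3 = 1·(+89.0) + 1·(+418.8) + 1/2·(+158.8) + 1·(-328.0) + U
U = -567.3 − (+259.2) = -826.5 kJ/mol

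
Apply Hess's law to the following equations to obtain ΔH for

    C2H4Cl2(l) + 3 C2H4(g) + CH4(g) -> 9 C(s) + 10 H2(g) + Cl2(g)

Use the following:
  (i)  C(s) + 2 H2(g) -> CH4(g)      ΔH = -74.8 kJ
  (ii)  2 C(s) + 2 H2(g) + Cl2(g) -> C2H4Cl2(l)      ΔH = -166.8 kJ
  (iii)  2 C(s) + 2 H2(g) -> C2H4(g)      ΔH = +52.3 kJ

(i) reversed (reverse to put CH4(g) on the reactant side): +74.8 kJ
(ii) reversed (C2H4Cl2(l) must end up as a reactant): +166.8 kJ
(iii) reversed and × 3 (reverse to put C2H4(g) on the reactant side; scale by 3 for the 3 C2H4(g)): (-3)·(+52.3) = -156.9 kJ
By Hess's law, ΔH = (-1)·(-74.8) + (-1)·(-166.8) + (-3)·(+52.3) = 84.7 kJ

ΔH = 84.7 kJ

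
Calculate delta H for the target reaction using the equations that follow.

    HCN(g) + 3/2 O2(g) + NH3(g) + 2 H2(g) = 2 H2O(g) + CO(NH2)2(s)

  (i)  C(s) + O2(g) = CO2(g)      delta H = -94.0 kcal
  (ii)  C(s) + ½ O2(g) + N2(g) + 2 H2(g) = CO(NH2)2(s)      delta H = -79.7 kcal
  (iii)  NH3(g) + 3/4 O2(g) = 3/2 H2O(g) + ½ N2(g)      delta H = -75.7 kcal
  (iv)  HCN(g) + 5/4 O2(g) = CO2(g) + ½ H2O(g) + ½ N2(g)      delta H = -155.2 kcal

delta H = -216.6 kcal

(i) reversed: +94.0 kcal
(ii) as written: -79.7 kcal
(iii) as written: -75.7 kcal
(iv) as written: -155.2 kcal
Combining the equations, delta H = (-1)·(-94.0) + (1)·(-79.7) + (1)·(-75.7) + (1)·(-155.2) = -216.6 kcal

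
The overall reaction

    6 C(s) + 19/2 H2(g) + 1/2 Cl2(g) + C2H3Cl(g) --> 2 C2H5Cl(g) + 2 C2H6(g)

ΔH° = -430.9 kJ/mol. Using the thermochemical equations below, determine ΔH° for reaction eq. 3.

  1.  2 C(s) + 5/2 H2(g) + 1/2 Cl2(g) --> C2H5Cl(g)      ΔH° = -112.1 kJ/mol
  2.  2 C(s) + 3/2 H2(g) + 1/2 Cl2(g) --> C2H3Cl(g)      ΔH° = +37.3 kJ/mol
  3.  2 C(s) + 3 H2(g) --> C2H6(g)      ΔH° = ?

eq. 1 × 2 (×2 to match 2 C2H5Cl(g) in the target): (2)·(-112.1) = -224.2 kJ/mol
eq. 2 reversed (C2H3Cl(g) must end up as a reactant): -37.3 kJ/mol
eq. 3 × 2 (×2 to match 2 C2H6(g) in the target): contributes 2·x
-430.9 = (-224.2) + (-37.3) + 2·x
x = (-430.9 − (-261.5)) / (2) = -84.7 kJ/mol

ΔH° = -84.7 kJ/mol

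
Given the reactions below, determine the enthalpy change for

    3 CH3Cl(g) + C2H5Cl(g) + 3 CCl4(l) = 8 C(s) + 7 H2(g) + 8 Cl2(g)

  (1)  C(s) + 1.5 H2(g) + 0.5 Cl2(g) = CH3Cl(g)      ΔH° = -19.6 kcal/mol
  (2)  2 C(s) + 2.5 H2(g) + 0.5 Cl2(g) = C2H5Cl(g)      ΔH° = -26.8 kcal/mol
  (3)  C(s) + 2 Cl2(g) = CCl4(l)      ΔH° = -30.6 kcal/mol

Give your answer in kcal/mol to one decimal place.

(1) reversed and × 3: (-3)·(-19.6) = +58.8 kcal/mol
(2) reversed: +26.8 kcal/mol
(3) reversed and × 3: (-3)·(-30.6) = +91.8 kcal/mol
Summing the manipulated equations, ΔH° = (+58.8) + (+26.8) + (+91.8) = 177.4 kcal/mol

ΔH° = 177.4 kcal/mol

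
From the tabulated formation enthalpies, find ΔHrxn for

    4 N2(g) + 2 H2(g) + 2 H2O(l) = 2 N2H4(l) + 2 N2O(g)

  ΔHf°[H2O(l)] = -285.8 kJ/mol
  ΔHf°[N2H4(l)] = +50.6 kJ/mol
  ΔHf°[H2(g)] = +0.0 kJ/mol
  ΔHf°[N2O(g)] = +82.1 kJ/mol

ΔHrxn = 837.0 kJ/mol

Products: 2·(+50.6) + 2·(+82.1) = +265.4
Reactants: 4·(+0.0) + 2·(+0.0) + 2·(-285.8) = -571.6
ΔHrxn = (+265.4) − (-571.6) = 837.0 kJ/mol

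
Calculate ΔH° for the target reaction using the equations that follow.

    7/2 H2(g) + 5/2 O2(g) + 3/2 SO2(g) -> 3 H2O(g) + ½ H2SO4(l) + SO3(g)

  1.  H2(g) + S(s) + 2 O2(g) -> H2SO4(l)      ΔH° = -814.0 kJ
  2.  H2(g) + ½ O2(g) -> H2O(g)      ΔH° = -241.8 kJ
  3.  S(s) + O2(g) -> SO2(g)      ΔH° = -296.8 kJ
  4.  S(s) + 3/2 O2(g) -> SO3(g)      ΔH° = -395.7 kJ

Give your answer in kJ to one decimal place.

ΔH° = -1082.9 kJ

eq. 1 × 1/2: (1/2)·(-814.0) = -407.0 kJ
eq. 2 × 3: (3)·(-241.8) = -725.4 kJ
eq. 3 reversed and × 3/2: (-3/2)·(-296.8) = +445.2 kJ
eq. 4 as written: -395.7 kJ
Summing the manipulated equations, ΔH° = (-407.0) + (-725.4) + (+445.2) + (-395.7) = -1082.9 kJ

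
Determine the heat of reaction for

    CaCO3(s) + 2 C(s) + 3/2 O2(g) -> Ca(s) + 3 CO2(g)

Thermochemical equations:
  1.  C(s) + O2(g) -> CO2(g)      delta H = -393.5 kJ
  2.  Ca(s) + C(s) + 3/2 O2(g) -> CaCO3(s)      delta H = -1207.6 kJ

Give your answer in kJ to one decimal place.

eq. 1 × 3 (×3 to match 3 CO2(g) in the target): (3)·(-393.5) = -1180.5 kJ
eq. 2 reversed (CaCO3(s) must end up as a reactant): +1207.6 kJ
delta H = (-1180.5) + (+1207.6) = 27.1 kJ

delta H = 27.1 kJ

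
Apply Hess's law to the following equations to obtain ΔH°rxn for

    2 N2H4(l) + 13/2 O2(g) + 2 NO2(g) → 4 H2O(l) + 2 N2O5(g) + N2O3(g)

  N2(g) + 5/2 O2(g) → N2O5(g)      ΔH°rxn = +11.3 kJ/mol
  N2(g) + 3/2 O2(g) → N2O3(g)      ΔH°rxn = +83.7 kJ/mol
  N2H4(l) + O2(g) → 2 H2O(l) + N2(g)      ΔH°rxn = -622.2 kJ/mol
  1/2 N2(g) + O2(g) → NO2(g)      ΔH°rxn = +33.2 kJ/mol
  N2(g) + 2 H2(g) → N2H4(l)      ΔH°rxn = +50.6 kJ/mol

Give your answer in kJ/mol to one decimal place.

ΔH°rxn = -1204.5 kJ/mol

equation 1 × 2: (2)·(+11.3) = +22.6 kJ/mol
equation 2 as written: +83.7 kJ/mol
equation 3 × 2: (2)·(-622.2) = -1244.4 kJ/mol
equation 4 reversed and × 2: (-2)·(+33.2) = -66.4 kJ/mol
equation 5: not needed.
ΔH°rxn = (2)·(+11.3) + (1)·(+83.7) + (2)·(-622.2) + (-2)·(+33.2) = -1204.5 kJ/mol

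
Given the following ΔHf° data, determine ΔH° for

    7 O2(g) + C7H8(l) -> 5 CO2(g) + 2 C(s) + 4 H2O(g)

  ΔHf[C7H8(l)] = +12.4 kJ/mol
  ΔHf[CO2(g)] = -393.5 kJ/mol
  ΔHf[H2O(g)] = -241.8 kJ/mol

Products: 5·(-393.5) + 2·(+0.0) + 4·(-241.8) = -2934.7
Reactants: 7·(+0.0) + 1·(+12.4) = +12.4
ΔH° = (-2934.7) − (+12.4) = -2947.1 kJ/mol

ΔH° = -2947.1 kJ/mol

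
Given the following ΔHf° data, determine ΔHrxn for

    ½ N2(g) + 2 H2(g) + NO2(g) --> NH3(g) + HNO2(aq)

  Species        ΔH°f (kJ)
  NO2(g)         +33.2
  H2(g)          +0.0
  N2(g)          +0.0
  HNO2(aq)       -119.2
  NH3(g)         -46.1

ΔHrxn = -198.5 kJ

ΔH°rxn = Σ nΔHf°(products) − Σ nΔHf°(reactants).
Products: 1·(-46.1) + 1·(-119.2) = -165.3
Reactants: 1/2·(+0.0) + 2·(+0.0) + 1·(+33.2) = +33.2
ΔHrxn = (-165.3) − (+33.2) = -198.5 kJ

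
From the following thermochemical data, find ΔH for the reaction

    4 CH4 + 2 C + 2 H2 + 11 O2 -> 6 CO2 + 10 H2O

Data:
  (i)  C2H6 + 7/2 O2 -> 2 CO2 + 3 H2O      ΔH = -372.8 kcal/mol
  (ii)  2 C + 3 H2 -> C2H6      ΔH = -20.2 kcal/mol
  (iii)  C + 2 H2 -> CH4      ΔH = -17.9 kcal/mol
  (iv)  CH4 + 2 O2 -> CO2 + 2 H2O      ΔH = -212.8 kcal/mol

ΔH = -1175.8 kcal/mol

(i) × 2: (2)·(-372.8) = -745.6 kcal/mol
(ii) × 2: (2)·(-20.2) = -40.4 kcal/mol
(iii) reversed and × 2: (-2)·(-17.9) = +35.8 kcal/mol
(iv) × 2: (2)·(-212.8) = -425.6 kcal/mol
Summing the manipulated equations, ΔH = (2)·(-372.8) + (2)·(-20.2) + (-2)·(-17.9) + (2)·(-212.8) = -1175.8 kcal/mol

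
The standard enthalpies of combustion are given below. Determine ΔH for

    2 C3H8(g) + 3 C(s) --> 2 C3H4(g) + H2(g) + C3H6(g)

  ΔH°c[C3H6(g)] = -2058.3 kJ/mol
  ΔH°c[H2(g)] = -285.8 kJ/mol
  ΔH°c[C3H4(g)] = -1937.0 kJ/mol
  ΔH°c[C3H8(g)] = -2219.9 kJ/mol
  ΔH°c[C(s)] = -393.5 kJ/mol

ΔH = 597.8 kJ/mol

With combustion enthalpies, reactants minus products:
= [2·(-2219.9) + 3·(-393.5)] − [2·(-1937.0) + 1·(-285.8) + 1·(-2058.3)]
= 597.8 kJ/mol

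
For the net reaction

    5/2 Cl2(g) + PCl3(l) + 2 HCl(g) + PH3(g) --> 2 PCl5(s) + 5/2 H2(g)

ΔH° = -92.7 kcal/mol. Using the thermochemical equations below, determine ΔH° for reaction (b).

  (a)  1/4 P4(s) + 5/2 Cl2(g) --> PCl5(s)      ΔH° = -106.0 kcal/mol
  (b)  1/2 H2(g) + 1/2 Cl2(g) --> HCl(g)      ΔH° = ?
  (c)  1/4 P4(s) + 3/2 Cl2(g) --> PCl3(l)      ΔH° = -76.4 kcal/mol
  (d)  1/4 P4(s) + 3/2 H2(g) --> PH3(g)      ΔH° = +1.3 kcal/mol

(a) × 2 (×2 to match 2 PCl5(s) in the target): (2)·(-106.0) = -212.0 kcal/mol
(b) reversed and × 2 (reverse to put HCl(g) on the reactant side; scale by 2 for the 2 HCl(g)): contributes −2·x
(c) reversed (reverse to put PCl3(l) on the reactant side): +76.4 kcal/mol
(d) reversed (PH3(g) must end up as a reactant): -1.3 kcal/mol
-92.7 = (-212.0) + (+76.4) + (-1.3) − 2·x
x = (-92.7 − (-136.9)) / (-2) = -22.1 kcal/mol

ΔH° = -22.1 kcal/mol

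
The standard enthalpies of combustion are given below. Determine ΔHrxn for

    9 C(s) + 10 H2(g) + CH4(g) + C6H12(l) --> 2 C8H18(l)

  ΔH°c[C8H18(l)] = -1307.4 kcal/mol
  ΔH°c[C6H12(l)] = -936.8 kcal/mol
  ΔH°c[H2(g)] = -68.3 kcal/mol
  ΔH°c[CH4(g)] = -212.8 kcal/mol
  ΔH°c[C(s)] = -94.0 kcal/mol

ΔHrxn = -63.8 kcal/mol

With combustion enthalpies, reactants minus products:
= [9·(-94.0) + 10·(-68.3) + 1·(-212.8) + 1·(-936.8)] − [2·(-1307.4)]
= -63.8 kcal/mol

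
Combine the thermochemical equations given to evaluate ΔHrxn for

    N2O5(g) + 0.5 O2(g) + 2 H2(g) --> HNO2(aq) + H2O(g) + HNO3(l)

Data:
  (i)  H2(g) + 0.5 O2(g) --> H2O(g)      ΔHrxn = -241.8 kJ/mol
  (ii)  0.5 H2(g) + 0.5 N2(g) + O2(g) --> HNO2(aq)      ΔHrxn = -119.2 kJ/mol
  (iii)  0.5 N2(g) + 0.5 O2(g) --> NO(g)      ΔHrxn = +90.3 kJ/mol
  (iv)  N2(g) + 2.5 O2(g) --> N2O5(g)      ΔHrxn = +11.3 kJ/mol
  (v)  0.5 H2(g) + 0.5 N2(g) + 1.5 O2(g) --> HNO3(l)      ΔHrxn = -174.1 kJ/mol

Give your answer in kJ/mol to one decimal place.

ΔHrxn = -546.4 kJ/mol

(i) as written (H2O(g) already on the product side): -241.8 kJ/mol
(ii) as written (HNO2(aq) already on the product side): -119.2 kJ/mol
(iii): not needed (NO(g) appears nowhere else).
(iv) reversed (N2O5(g) must end up as a reactant): -11.3 kJ/mol
(v) as written (HNO3(l) already on the product side): -174.1 kJ/mol
ΔHrxn = (1)·(-241.8) + (1)·(-119.2) + (-1)·(+11.3) + (1)·(-174.1) = -546.4 kJ/mol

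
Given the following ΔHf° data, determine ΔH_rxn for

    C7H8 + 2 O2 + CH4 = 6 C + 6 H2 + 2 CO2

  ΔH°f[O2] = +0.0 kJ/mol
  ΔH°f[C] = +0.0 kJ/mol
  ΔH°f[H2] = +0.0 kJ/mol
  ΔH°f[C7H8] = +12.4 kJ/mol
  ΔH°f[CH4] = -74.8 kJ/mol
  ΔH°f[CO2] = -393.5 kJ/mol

Products: 6·(+0.0) + 6·(+0.0) + 2·(-393.5) = -787.0
Reactants: 1·(+12.4) + 2·(+0.0) + 1·(-74.8) = -62.4
ΔH_rxn = (-787.0) − (-62.4) = -724.6 kJ/mol

ΔH_rxn = -724.6 kJ/mol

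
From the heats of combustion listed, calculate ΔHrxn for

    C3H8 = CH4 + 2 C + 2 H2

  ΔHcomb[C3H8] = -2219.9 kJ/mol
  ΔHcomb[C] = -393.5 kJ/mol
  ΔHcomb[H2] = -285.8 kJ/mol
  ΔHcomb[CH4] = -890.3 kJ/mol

ΔHrxn = 29.0 kJ/mol

With combustion enthalpies, reactants minus products:
= [1·(-2219.9)] − [1·(-890.3) + 2·(-393.5) + 2·(-285.8)]
= 29.0 kJ/mol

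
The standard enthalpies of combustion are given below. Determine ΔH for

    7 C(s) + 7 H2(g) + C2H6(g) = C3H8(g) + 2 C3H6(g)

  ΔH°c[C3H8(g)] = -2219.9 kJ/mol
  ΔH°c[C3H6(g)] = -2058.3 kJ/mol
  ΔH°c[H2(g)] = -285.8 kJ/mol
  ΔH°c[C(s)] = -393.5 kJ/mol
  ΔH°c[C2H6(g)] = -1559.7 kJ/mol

ΔH = 21.7 kJ/mol

Using ΔH = Σ nΔHc°(reactants) − Σ nΔHc°(products):
= [7·(-393.5) + 7·(-285.8) + 1·(-1559.7)] − [1·(-2219.9) + 2·(-2058.3)]
= 21.7 kJ/mol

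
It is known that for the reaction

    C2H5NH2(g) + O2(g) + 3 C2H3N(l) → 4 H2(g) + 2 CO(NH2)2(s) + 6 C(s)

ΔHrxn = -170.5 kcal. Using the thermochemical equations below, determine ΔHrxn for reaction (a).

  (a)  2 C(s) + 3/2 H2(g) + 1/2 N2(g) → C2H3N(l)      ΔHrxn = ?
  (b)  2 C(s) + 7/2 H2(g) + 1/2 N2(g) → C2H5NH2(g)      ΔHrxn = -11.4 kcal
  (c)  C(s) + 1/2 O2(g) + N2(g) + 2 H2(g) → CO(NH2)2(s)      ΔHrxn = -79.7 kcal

ΔHrxn = 7.5 kcal

(a) reversed and × 3 (C2H3N(l) must end up as a reactant; scale by 3 for the 3 C2H3N(l)): contributes −3·x
(b) reversed (C2H5NH2(g) must end up as a reactant): +11.4 kcal
(c) × 2 (×2 to match 2 CO(NH2)2(s) in the target): (2)·(-79.7) = -159.4 kcal
-170.5 = (+11.4) + (-159.4) − 3·x
x = (-170.5 − (-148.0)) / (-3) = 7.5 kcal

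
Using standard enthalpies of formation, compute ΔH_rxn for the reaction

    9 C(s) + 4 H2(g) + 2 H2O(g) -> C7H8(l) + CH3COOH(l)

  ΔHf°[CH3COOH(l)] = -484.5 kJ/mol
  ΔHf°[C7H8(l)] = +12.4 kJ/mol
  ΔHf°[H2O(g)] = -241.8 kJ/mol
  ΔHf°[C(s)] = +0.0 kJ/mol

ΔH_rxn = 11.5 kJ/mol

Products: 1·(+12.4) + 1·(-484.5) = -472.1
Reactants: 9·(+0.0) + 4·(+0.0) + 2·(-241.8) = -483.6
ΔH_rxn = (-472.1) − (-483.6) = 11.5 kJ/mol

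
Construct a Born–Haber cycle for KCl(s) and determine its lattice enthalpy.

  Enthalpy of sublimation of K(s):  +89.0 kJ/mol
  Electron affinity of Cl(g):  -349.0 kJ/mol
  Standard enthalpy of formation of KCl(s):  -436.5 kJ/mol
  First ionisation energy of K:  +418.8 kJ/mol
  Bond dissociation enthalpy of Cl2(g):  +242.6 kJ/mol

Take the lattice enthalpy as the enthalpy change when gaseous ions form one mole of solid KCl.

ΔHf° = 1·ΔHsub + 1·(ΣIE) + 1/2·D(Cl2) + 1·EA + U
-436.5 = 1·(+89.0) + 1·(+418.8) + 1/2·(+242.6) + 1·(-349.0) + U
U = -436.5 − (+280.1) = -716.6 kJ/mol

U = -716.6 kJ/mol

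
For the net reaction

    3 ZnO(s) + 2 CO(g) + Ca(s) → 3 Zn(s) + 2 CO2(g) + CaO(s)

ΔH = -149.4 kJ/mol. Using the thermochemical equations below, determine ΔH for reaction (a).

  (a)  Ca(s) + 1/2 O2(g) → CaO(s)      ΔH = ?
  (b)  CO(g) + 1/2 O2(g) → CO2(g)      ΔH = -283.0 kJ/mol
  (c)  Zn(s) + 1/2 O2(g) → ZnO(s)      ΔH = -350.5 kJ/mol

ΔH = -634.9 kJ/mol

(a) as written: contributes x
(b) × 2: (2)·(-283.0) = -566.0 kJ/mol
(c) reversed and × 3: (-3)·(-350.5) = +1051.5 kJ/mol
-149.4 = (-566.0) + (+1051.5) + x
x = (-149.4 − (+485.5)) / (1) = -634.9 kJ/mol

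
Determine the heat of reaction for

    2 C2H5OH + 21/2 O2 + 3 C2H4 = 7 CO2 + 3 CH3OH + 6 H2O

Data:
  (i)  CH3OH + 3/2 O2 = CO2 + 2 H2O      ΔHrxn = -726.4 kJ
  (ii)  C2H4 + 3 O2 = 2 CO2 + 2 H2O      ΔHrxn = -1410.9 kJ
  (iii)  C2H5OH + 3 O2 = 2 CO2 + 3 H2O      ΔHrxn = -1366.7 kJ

(i) reversed and × 3: (-3)·(-726.4) = +2179.2 kJ
(ii) × 3: (3)·(-1410.9) = -4232.7 kJ
(iii) × 2: (2)·(-1366.7) = -2733.4 kJ
Combining the equations, ΔHrxn = (+2179.2) + (-4232.7) + (-2733.4) = -4786.9 kJ

ΔHrxn = -4786.9 kJ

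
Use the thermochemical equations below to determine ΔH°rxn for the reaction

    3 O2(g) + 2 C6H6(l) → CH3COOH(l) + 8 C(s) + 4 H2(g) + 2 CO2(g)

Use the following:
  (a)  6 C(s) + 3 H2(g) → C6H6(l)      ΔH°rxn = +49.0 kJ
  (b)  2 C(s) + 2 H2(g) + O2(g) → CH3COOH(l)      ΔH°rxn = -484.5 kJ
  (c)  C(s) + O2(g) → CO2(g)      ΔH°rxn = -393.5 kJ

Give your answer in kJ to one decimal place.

(a) reversed and × 2: (-2)·(+49.0) = -98.0 kJ
(b) as written: -484.5 kJ
(c) × 2: (2)·(-393.5) = -787.0 kJ
ΔH°rxn = (-2)·(+49.0) + (1)·(-484.5) + (2)·(-393.5) = -1369.5 kJ

ΔH°rxn = -1369.5 kJ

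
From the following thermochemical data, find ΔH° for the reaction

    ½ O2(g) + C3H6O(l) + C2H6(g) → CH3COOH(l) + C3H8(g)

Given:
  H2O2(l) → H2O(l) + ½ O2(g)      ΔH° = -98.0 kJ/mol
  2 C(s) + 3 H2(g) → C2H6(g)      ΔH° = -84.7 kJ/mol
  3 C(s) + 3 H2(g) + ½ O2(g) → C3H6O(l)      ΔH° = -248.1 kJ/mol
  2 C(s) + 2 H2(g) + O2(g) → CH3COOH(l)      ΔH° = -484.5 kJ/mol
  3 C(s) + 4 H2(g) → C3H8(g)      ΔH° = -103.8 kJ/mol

ΔH° = -255.5 kJ/mol

equation 1: not needed.
equation 2 reversed: +84.7 kJ/mol
equation 3 reversed: +248.1 kJ/mol
equation 4 as written: -484.5 kJ/mol
equation 5 as written: -103.8 kJ/mol
ΔH° = (+84.7) + (+248.1) + (-484.5) + (-103.8) = -255.5 kJ/mol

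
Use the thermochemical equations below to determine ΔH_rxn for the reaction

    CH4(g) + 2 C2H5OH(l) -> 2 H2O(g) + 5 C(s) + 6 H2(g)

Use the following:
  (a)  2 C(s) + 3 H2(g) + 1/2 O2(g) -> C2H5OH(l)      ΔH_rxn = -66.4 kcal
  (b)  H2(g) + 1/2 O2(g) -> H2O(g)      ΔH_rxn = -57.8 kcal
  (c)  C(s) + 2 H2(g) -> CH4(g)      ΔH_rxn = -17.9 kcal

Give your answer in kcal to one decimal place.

ΔH_rxn = 35.1 kcal

(a) reversed and × 2 (reverse to put C2H5OH(l) on the reactant side; scale by 2 for the 2 C2H5OH(l)): (-2)·(-66.4) = +132.8 kcal
(b) × 2 (×2 to match 2 H2O(g) in the target): (2)·(-57.8) = -115.6 kcal
(c) reversed (reverse to put CH4(g) on the reactant side): +17.9 kcal
ΔH_rxn = (-2)·(-66.4) + (2)·(-57.8) + (-1)·(-17.9) = 35.1 kcal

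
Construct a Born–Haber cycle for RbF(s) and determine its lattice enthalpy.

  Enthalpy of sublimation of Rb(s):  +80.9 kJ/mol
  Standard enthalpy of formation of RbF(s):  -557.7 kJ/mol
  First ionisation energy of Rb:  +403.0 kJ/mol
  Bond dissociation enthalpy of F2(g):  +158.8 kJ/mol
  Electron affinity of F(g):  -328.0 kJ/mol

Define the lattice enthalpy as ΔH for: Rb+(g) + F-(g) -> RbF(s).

ΔHf° = 1·ΔHsub + 1·(ΣIE) + 1/2·D(F2) + 1·EA + U
-557.7 = 1·(+80.9) + 1·(+403.0) + 1/2·(+158.8) + 1·(-328.0) + U
U = -557.7 − (+235.3) = -793.0 kJ/mol

U = -793.0 kJ/mol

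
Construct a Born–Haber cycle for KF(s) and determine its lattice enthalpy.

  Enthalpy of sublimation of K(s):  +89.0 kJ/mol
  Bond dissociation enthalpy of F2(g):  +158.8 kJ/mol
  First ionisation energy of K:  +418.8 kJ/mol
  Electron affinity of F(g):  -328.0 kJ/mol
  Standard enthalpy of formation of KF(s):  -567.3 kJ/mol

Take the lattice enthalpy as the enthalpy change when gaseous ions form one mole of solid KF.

U = -826.5 kJ/mol

ΔHf° = 1·ΔHsub + 1·(ΣIE) + 1/2·D(F2) + 1·EA + U
-567.3 = 1·(+89.0) + 1·(+418.8) + 1/2·(+158.8) + 1·(-328.0) + U
U = -567.3 − (+259.2) = -826.5 kJ/mol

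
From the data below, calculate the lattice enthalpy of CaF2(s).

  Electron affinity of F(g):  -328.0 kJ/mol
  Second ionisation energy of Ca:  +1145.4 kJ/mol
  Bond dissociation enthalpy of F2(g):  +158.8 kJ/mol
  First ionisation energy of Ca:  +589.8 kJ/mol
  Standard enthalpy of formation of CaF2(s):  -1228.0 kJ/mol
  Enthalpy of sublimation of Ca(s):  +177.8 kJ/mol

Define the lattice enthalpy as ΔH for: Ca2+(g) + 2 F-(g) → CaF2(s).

ΔHf° = 1·ΔHsub + 1·(ΣIE) + 1·D(F2) + 2·EA + U
-1228.0 = 1·(+177.8) + 1·(+1735.2) + 1·(+158.8) + 2·(-328.0) + U
U = -1228.0 − (+1415.8) = -2643.8 kJ/mol

U = -2643.8 kJ/mol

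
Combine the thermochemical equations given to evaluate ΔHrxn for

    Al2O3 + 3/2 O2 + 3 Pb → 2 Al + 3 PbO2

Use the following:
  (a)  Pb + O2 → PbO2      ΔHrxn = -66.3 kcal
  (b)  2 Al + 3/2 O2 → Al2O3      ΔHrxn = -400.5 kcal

ΔHrxn = 201.6 kcal

(a) × 3: (3)·(-66.3) = -198.9 kcal
(b) reversed: +400.5 kcal
Combining the equations, ΔHrxn = (3)·(-66.3) + (-1)·(-400.5) = 201.6 kcal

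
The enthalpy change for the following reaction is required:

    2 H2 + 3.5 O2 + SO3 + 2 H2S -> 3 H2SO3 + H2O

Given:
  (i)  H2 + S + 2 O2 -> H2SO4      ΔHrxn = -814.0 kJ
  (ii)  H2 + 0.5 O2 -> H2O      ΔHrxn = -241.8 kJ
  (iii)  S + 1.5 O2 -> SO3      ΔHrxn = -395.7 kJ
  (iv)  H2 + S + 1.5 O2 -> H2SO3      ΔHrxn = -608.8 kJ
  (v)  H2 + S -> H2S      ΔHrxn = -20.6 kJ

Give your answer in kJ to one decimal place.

ΔHrxn = -1631.3 kJ

(i): not needed (H2SO4 appears nowhere else).
(ii) as written (H2O already on the product side): -241.8 kJ
(iii) reversed (reverse to put SO3 on the reactant side): +395.7 kJ
(iv) × 3 (×3 to match 3 H2SO3 in the target): (3)·(-608.8) = -1826.4 kJ
(v) reversed and × 2 (reverse to put H2S on the reactant side; scale by 2 for the 2 H2S): (-2)·(-20.6) = +41.2 kJ
Combining the equations, ΔHrxn = (-241.8) + (+395.7) + (-1826.4) + (+41.2) = -1631.3 kJ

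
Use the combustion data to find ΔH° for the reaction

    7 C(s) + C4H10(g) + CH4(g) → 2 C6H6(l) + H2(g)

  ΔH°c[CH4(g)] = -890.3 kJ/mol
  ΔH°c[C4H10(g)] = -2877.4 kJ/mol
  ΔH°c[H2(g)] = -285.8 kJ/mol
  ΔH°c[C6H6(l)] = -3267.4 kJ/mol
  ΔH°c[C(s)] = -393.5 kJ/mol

ΔH° = 298.4 kJ/mol

Using ΔH = Σ nΔHc°(reactants) − Σ nΔHc°(products):
= [7·(-393.5) + 1·(-2877.4) + 1·(-890.3)] − [2·(-3267.4) + 1·(-285.8)]
= 298.4 kJ/mol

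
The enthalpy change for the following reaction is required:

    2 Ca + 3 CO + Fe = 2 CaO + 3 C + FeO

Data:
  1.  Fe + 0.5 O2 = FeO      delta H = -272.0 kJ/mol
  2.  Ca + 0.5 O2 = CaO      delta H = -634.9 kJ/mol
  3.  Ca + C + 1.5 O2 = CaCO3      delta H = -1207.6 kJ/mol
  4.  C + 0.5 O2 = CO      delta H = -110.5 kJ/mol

eq. 1 as written (FeO already on the product side): -272.0 kJ/mol
eq. 2 × 2 (×2 to match 2 CaO in the target): (2)·(-634.9) = -1269.8 kJ/mol
eq. 3: not needed (CaCO3 appears nowhere else).
eq. 4 reversed and × 3 (CO must end up as a reactant; ×3 to match 3 CO in the target): (-3)·(-110.5) = +331.5 kJ/mol
Since enthalpy is a state function, delta H = (1)·(-272.0) + (2)·(-634.9) + (-3)·(-110.5) = -1210.3 kJ/mol

delta H = -1210.3 kJ/mol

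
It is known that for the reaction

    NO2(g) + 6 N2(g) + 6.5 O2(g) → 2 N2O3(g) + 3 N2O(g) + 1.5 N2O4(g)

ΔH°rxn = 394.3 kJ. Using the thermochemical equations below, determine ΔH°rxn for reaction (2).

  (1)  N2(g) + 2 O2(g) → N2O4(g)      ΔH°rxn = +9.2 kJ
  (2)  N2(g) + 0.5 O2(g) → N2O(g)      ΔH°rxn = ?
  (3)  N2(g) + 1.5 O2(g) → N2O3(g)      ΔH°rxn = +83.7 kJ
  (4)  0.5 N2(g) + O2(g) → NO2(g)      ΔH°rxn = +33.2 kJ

ΔH°rxn = 82.1 kJ

(1) × 3/2 (×3/2 to match 3/2 N2O4(g) in the target): (3/2)·(+9.2) = +13.8 kJ
(2) × 3 (scale by 3 for the 3 N2O(g)): contributes 3·x
(3) × 2 (×2 to match 2 N2O3(g) in the target): (2)·(+83.7) = +167.4 kJ
(4) reversed (NO2(g) must end up as a reactant): -33.2 kJ
+394.3 = (+13.8) + (+167.4) + (-33.2) + 3·x
x = (+394.3 − (+148.0)) / (3) = 82.1 kJ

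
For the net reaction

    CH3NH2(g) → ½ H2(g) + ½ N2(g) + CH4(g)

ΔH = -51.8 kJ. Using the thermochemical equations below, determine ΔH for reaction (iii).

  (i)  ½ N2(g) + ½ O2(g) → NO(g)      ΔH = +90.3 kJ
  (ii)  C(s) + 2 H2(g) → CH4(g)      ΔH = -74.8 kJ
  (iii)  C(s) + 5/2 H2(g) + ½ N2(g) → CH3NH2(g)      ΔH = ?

(i): not needed (O2(g) appears nowhere else).
(ii) as written (CH4(g) already on the product side): -74.8 kJ
(iii) reversed (reverse to put CH3NH2(g) on the reactant side): contributes −x
-51.8 = (-74.8) − x
x = (-51.8 − (-74.8)) / (-1) = -23.0 kJ

ΔH = -23.0 kJ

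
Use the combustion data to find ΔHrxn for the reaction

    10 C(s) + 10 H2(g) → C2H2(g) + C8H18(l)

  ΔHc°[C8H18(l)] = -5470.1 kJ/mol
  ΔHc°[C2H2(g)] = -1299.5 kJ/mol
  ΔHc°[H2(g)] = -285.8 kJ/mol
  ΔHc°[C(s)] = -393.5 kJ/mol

Using ΔH = Σ nΔHc°(reactants) − Σ nΔHc°(products):
= [10·(-393.5) + 10·(-285.8)] − [1·(-1299.5) + 1·(-5470.1)]
= -23.4 kJ/mol

ΔHrxn = -23.4 kJ/mol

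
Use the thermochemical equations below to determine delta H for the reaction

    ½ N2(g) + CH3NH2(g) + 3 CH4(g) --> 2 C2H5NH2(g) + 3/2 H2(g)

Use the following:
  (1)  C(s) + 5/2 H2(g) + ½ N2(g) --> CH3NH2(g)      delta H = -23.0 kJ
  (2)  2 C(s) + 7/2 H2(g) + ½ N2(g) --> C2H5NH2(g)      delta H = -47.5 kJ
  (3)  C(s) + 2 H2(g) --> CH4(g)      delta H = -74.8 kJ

delta H = 152.4 kJ

(1) reversed: +23.0 kJ
(2) × 2: (2)·(-47.5) = -95.0 kJ
(3) reversed and × 3: (-3)·(-74.8) = +224.4 kJ
delta H = (-1)·(-23.0) + (2)·(-47.5) + (-3)·(-74.8) = 152.4 kJ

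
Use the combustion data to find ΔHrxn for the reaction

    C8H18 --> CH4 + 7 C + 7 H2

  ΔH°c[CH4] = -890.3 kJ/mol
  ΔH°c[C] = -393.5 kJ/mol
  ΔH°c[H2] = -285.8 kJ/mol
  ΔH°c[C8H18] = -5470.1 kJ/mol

ΔHrxn = 175.3 kJ/mol

Using ΔH = Σ nΔHc°(reactants) − Σ nΔHc°(products):
= [1·(-5470.1)] − [1·(-890.3) + 7·(-393.5) + 7·(-285.8)]
= 175.3 kJ/mol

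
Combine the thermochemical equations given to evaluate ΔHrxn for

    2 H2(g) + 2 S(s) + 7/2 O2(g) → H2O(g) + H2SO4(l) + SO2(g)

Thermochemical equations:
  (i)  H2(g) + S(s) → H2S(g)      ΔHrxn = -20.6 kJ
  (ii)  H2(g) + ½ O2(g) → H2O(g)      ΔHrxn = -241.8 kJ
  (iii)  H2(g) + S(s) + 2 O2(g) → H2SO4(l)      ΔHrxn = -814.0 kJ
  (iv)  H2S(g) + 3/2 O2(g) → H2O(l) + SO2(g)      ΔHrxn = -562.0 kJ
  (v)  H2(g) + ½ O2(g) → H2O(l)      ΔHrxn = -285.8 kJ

(i) as written: -20.6 kJ
(ii) as written (H2O(g) already on the product side): -241.8 kJ
(iii) as written (H2SO4(l) already on the product side): -814.0 kJ
(iv) as written (SO2(g) already on the product side): -562.0 kJ
(v) reversed: +285.8 kJ
ΔHrxn = (-20.6) + (-241.8) + (-814.0) + (-562.0) + (+285.8) = -1352.6 kJ

ΔHrxn = -1352.6 kJ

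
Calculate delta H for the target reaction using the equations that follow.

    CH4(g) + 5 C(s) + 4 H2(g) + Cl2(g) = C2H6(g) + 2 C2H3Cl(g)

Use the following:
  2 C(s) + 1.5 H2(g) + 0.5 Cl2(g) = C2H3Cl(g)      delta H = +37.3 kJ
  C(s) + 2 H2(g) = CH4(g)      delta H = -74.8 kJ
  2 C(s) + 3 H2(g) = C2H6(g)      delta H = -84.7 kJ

delta H = 64.7 kJ

equation 1 × 2 (×2 to match 2 C2H3Cl(g) in the target): (2)·(+37.3) = +74.6 kJ
equation 2 reversed (reverse to put CH4(g) on the reactant side): +74.8 kJ
equation 3 as written (C2H6(g) already on the product side): -84.7 kJ
Combining the equations, delta H = (+74.6) + (+74.8) + (-84.7) = 64.7 kJ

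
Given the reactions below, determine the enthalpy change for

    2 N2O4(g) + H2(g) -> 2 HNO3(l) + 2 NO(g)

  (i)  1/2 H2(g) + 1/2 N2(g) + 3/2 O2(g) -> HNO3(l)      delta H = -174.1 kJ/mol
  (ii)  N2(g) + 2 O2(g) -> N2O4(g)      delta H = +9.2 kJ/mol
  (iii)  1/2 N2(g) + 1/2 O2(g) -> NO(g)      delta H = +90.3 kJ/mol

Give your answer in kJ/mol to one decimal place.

delta H = -186.0 kJ/mol

(i) × 2: (2)·(-174.1) = -348.2 kJ/mol
(ii) reversed and × 2: (-2)·(+9.2) = -18.4 kJ/mol
(iii) × 2: (2)·(+90.3) = +180.6 kJ/mol
delta H = (2)·(-174.1) + (-2)·(+9.2) + (2)·(+90.3) = -186.0 kJ/mol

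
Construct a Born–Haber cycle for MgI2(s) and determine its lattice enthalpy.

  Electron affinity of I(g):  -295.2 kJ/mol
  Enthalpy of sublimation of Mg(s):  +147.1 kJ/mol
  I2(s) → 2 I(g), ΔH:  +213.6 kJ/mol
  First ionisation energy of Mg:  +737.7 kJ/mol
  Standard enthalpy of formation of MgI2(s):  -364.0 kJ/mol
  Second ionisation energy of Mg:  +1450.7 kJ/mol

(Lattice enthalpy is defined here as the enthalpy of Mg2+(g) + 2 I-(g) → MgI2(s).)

ΔHf° = 1·ΔHsub + 1·(ΣIE) + 1·D(I2) + 2·EA + U
-364.0 = 1·(+147.1) + 1·(+2188.4) + 1·(+213.6) + 2·(-295.2) + U
U = -364.0 − (+1958.7) = -2322.7 kJ/mol

U = -2322.7 kJ/mol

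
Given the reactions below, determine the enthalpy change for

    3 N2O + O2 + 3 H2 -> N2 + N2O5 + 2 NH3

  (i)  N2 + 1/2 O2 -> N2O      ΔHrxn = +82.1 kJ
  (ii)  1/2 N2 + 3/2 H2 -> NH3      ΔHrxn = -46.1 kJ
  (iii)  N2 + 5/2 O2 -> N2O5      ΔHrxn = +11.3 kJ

ΔHrxn = -327.2 kJ

(i) reversed and × 3 (N2O must end up as a reactant; scale by 3 for the 3 N2O): (-3)·(+82.1) = -246.3 kJ
(ii) × 2 (×2 to match 2 NH3 in the target): (2)·(-46.1) = -92.2 kJ
(iii) as written (N2O5 already on the product side): +11.3 kJ
Since enthalpy is a state function, ΔHrxn = (-246.3) + (-92.2) + (+11.3) = -327.2 kJ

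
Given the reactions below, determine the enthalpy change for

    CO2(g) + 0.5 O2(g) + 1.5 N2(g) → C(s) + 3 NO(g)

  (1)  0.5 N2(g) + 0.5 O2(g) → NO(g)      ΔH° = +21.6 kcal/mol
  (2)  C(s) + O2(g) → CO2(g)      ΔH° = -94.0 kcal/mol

ΔH° = 158.8 kcal/mol

(1) × 3 (scale by 3 for the 3 NO(g)): (3)·(+21.6) = +64.8 kcal/mol
(2) reversed (CO2(g) must end up as a reactant): +94.0 kcal/mol
ΔH° = (3)·(+21.6) + (-1)·(-94.0) = 158.8 kcal/mol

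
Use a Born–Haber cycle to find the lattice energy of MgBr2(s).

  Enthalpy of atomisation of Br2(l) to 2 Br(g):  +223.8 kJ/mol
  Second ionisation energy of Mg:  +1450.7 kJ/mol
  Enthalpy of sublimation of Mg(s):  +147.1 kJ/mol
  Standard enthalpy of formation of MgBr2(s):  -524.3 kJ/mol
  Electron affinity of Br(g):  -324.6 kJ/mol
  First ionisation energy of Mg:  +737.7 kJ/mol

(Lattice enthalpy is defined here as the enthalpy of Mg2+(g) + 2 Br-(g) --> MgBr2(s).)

U = -2434.4 kJ/mol

ΔHf° = 1·ΔHsub + 1·(ΣIE) + 1·D(Br2) + 2·EA + U
-524.3 = 1·(+147.1) + 1·(+2188.4) + 1·(+223.8) + 2·(-324.6) + U
U = -524.3 − (+1910.1) = -2434.4 kJ/mol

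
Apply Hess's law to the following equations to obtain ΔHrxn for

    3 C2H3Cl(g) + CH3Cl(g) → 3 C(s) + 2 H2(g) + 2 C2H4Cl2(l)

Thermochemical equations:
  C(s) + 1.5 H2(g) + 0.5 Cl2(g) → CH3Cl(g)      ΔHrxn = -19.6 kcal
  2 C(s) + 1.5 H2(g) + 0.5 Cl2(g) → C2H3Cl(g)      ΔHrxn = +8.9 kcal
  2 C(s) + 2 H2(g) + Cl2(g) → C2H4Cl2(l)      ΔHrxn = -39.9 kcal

equation 1 reversed: +19.6 kcal
equation 2 reversed and × 3: (-3)·(+8.9) = -26.7 kcal
equation 3 × 2: (2)·(-39.9) = -79.8 kcal
Since enthalpy is a state function, ΔHrxn = (+19.6) + (-26.7) + (-79.8) = -86.9 kcal

ΔHrxn = -86.9 kcal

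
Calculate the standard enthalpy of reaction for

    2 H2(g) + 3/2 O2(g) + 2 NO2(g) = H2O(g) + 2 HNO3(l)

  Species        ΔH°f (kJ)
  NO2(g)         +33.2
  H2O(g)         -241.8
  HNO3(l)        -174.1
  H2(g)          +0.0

ΔH°rxn = -656.4 kJ

Products: 1·(-241.8) + 2·(-174.1) = -590.0
Reactants: 2·(+0.0) + 3/2·(+0.0) + 2·(+33.2) = +66.4
ΔH°rxn = (-590.0) − (+66.4) = -656.4 kJ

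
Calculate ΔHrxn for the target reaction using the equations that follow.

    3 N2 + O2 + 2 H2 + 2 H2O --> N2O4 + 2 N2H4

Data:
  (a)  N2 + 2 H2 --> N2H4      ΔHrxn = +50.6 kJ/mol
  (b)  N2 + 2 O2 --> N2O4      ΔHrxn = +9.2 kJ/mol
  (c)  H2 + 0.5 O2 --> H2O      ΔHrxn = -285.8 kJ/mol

(a) × 2 (scale by 2 for the 2 N2H4): (2)·(+50.6) = +101.2 kJ/mol
(b) as written (N2O4 already on the product side): +9.2 kJ/mol
(c) reversed and × 2 (H2O must end up as a reactant; ×2 to match 2 H2O in the target): (-2)·(-285.8) = +571.6 kJ/mol
ΔHrxn = (2)·(+50.6) + (1)·(+9.2) + (-2)·(-285.8) = 682.0 kJ/mol

ΔHrxn = 682.0 kJ/mol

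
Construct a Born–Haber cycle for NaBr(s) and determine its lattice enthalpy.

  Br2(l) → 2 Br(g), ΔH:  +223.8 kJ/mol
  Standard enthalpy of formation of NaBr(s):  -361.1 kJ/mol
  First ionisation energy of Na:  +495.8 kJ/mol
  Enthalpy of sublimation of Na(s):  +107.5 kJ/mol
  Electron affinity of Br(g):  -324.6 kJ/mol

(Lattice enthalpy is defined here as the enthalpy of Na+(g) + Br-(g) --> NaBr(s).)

U = -751.7 kJ/mol

ΔHf° = 1·ΔHsub + 1·(ΣIE) + 1/2·D(Br2) + 1·EA + U
-361.1 = 1·(+107.5) + 1·(+495.8) + 1/2·(+223.8) + 1·(-324.6) + U
U = -361.1 − (+390.6) = -751.7 kJ/mol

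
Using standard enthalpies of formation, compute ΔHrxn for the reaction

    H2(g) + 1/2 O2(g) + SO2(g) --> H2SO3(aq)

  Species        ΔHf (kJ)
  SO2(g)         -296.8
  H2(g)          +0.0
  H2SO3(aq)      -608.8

ΔHrxn = -312.0 kJ

ΔH°rxn = Σ nΔHf°(products) − Σ nΔHf°(reactants).
Products: 1·(-608.8) = -608.8
Reactants: 1·(+0.0) + 1/2·(+0.0) + 1·(-296.8) = -296.8
ΔHrxn = (-608.8) − (-296.8) = -312.0 kJ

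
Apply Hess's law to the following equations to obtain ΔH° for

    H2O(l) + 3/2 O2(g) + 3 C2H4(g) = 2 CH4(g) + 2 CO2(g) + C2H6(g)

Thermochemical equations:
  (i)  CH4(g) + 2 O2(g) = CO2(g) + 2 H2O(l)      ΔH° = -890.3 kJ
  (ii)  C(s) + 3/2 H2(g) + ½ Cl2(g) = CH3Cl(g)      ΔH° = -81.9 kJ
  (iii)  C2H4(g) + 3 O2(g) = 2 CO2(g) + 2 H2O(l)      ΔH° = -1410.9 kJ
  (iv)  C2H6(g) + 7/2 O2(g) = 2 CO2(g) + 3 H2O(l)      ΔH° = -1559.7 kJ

ΔH° = -892.4 kJ

(i) reversed and × 2: (-2)·(-890.3) = +1780.6 kJ
(ii): not needed.
(iii) × 3: (3)·(-1410.9) = -4232.7 kJ
(iv) reversed: +1559.7 kJ
Summing the manipulated equations, ΔH° = (+1780.6) + (-4232.7) + (+1559.7) = -892.4 kJ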